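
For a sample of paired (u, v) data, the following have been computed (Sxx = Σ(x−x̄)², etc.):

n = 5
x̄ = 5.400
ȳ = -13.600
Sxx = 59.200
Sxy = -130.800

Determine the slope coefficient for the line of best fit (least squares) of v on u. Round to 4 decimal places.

b = Sxy/Sxx = -130.8/59.2 = -2.209459

-2.2095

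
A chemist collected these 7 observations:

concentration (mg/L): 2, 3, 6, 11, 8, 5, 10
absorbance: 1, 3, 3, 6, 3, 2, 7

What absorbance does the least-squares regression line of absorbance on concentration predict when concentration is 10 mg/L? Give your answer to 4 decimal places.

5.5328

n = 7, Σx = 45, Σy = 25, Σxy = 199, Σx² = 359
Sxx = Σx² − (Σx)²/n = 359 − 289.285714 = 69.714286
Sxy = Σxy − (Σx)(Σy)/n = 199 − 160.714286 = 38.285714
b = Sxy/Sxx = 38.285714/69.714286 = 0.549180
a = ȳ − b·x̄ = 3.571429 − 0.549180·6.428571 = 0.040984
ŷ(10) = a + b·10 = 0.040984 + 0.549180·10 = 5.532787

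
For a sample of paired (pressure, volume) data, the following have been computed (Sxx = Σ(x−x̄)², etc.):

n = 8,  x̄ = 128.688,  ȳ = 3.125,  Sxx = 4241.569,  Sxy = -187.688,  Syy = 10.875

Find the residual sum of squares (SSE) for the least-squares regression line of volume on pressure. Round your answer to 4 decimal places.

2.5699

b = Sxy/Sxx = -187.688/4241.569 = -0.044250
SSE = Syy − b·Sxy = 10.875 − (-0.044250)·(-187.688) = 2.569869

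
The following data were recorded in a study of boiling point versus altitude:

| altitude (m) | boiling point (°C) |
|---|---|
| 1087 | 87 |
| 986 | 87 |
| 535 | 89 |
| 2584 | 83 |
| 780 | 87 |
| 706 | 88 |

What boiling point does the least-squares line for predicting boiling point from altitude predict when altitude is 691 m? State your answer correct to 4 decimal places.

87.9592

n = 6, Σx = 6678, Σy = 521, Σxy = 572426, Σx² = 10223882
Sxx = Σx² − (Σx)²/n = 10223882 − 7432614 = 2791268
Sxy = Σxy − (Σx)(Σy)/n = 572426 − 579873 = -7447
b = Sxy/Sxx = -7447/2791268 = -0.002668
a = ȳ − b·x̄ = 86.833333 − (-0.002668)·1113 = 89.802776
ŷ(691) = a + b·691 = 89.802776 + (-0.002668)·691 = 87.959214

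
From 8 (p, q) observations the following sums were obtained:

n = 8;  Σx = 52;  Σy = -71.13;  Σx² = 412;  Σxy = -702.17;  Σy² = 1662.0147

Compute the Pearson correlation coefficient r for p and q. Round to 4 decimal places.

Sxx = Σx² − (Σx)²/n = 412 − 338 = 74
Sxy = Σxy − (Σx)(Σy)/n = -702.17 − (-462.345) = -239.825
Syy = Σy² − (Σy)²/n = 1662.0147 − 632.434612 = 1029.580087
r = Sxy/√(Sxx·Syy) = -239.825/√(76188.926475) = -239.825/276.023417 = -0.868857

-0.8689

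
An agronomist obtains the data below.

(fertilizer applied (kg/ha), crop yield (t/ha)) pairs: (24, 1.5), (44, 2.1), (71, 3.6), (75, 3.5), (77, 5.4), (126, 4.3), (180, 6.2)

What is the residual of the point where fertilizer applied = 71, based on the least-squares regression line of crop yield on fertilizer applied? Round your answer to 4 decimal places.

0.1917

n = 7, Σx = 597, Σy = 26.6, Σxy = 2720.1, Σx² = 67383
Sxx = Σx² − (Σx)²/n = 67383 − 50915.571429 = 16467.428571
Sxy = Σxy − (Σx)(Σy)/n = 2720.1 − 2268.6 = 451.5
b = Sxy/Sxx = 451.5/16467.428571 = 0.027418
a = ȳ − b·x̄ = 3.8 − 0.027418·85.285714 = 1.461657
ŷ(71) = 1.461657 + 0.027418·71 = 3.408318
residual = y − ŷ = 3.6 − 3.408318 = 0.191682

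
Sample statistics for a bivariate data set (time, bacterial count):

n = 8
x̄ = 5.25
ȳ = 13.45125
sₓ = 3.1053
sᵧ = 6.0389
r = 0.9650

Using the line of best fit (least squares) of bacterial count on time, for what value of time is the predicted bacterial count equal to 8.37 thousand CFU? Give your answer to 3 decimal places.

b = r · sᵧ/sₓ = 0.965 · 6.0389/3.1053 = 1.876643
a = ȳ − b·x̄ = 13.45125 − 1.876643·5.25 = 3.598876
Set a + b·x = 8.37: x = (8.37 − 3.598876) / 1.876643 = 2.542372

2.542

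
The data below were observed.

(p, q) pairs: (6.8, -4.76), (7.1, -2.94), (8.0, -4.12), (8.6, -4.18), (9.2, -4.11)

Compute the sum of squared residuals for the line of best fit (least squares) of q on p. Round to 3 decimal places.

n = 5, Σx = 39.7, Σy = -20.11, Σxy = -159.962, Σx² = 319.25, Σy² = 82.6401
Sxx = Σx² − (Σx)²/n = 319.25 − 315.218 = 4.032
Sxy = Σxy − (Σx)(Σy)/n = -159.962 − (-159.6734) = -0.2886
Syy = Σy² − (Σy)²/n = 82.6401 − 80.88242 = 1.75768
b = Sxy/Sxx = -0.2886/4.032 = -0.071577
SSE = Syy − b·Sxy = 1.75768 − (-0.071577)·(-0.2886) = 1.737023

1.737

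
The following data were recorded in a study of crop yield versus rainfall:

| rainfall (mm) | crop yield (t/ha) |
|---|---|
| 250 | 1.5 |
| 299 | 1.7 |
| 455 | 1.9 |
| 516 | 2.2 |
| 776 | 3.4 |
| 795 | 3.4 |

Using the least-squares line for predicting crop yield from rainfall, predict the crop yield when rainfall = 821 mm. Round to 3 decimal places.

3.450

n = 6, Σx = 3091, Σy = 14.1, Σxy = 8224.4, Σx² = 1859383
Sxx = Σx² − (Σx)²/n = 1859383 − 1592380.166667 = 267002.833333
Sxy = Σxy − (Σx)(Σy)/n = 8224.4 − 7263.85 = 960.55
b = Sxy/Sxx = 960.55/267002.833333 = 0.003598
a = ȳ − b·x̄ = 2.35 − 0.003598·515.166667 = 0.496674
ŷ(821) = a + b·821 = 0.496674 + 0.003598·821 = 3.450244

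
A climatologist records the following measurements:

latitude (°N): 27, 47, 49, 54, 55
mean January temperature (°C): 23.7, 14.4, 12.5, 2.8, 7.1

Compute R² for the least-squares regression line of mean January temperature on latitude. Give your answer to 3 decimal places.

0.873

n = 5, Σx = 232, Σy = 60.5, Σxy = 2470.9, Σx² = 11280, Σy² = 983.55
Sxx = Σx² − (Σx)²/n = 11280 − 10764.8 = 515.2
Sxy = Σxy − (Σx)(Σy)/n = 2470.9 − 2807.2 = -336.3
Syy = Σy² − (Σy)²/n = 983.55 − 732.05 = 251.5
R² = Sxy²/(Sxx·Syy) = (-336.3)²/(515.2·251.5) = 0.872851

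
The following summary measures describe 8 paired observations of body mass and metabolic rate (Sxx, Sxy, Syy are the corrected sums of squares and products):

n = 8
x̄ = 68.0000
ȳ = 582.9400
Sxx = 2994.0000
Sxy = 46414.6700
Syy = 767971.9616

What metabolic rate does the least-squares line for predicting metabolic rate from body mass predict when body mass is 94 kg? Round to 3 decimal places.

b = Sxy/Sxx = 46414.67/2994 = 15.502562
a = ȳ − b·x̄ = 582.94 − 15.502562·68 = -471.234202
ŷ(94) = a + b·94 = -471.234202 + 15.502562·94 = 986.006607

986.007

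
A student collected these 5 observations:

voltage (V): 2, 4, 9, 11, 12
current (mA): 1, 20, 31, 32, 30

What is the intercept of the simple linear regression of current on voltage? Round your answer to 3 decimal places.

2.461

n = 5, Σx = 38, Σy = 114, Σxy = 1073, Σx² = 366
Sxx = Σx² − (Σx)²/n = 366 − 288.8 = 77.2
Sxy = Σxy − (Σx)(Σy)/n = 1073 − 866.4 = 206.6
b = Sxy/Sxx = 206.6/77.2 = 2.676166
a = ȳ − b·x̄ = 22.8 − 2.676166·7.6 = 2.461140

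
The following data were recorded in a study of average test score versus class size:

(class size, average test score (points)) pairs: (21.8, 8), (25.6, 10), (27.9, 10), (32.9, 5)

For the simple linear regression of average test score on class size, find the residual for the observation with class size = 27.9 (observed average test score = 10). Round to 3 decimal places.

1.997

n = 4, Σx = 108.2, Σy = 33, Σxy = 873.9, Σx² = 2991.42
Sxx = Σx² − (Σx)²/n = 2991.42 − 2926.81 = 64.61
Sxy = Σxy − (Σx)(Σy)/n = 873.9 − 892.65 = -18.75
b = Sxy/Sxx = -18.75/64.61 = -0.290203
a = ȳ − b·x̄ = 8.25 − (-0.290203)·27.05 = 16.099985
ŷ(27.9) = 16.099985 + (-0.290203)·27.9 = 8.003328
residual = y − ŷ = 10 − 8.003328 = 1.996672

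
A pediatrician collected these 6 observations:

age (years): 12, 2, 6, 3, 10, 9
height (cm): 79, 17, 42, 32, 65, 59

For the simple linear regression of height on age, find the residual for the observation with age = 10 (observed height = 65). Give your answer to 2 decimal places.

-0.99

n = 6, Σx = 42, Σy = 294, Σxy = 2511, Σx² = 374
Sxx = Σx² − (Σx)²/n = 374 − 294 = 80
Sxy = Σxy − (Σx)(Σy)/n = 2511 − 2058 = 453
b = Sxy/Sxx = 453/80 = 5.6625
a = ȳ − b·x̄ = 49 − 5.6625·7 = 9.3625
ŷ(10) = 9.3625 + 5.6625·10 = 65.9875
residual = y − ŷ = 65 − 65.9875 = -0.9875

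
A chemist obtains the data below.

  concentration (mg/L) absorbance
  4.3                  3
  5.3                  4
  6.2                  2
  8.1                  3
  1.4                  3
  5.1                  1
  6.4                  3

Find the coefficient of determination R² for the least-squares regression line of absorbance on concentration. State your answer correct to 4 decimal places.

n = 7, Σx = 36.8, Σy = 19, Σxy = 99.3, Σx² = 219.56, Σy² = 57
Sxx = Σx² − (Σx)²/n = 219.56 − 193.462857 = 26.097143
Sxy = Σxy − (Σx)(Σy)/n = 99.3 − 99.885714 = -0.585714
Syy = Σy² − (Σy)²/n = 57 − 51.571429 = 5.428571
R² = Sxy²/(Sxx·Syy) = (-0.585714)²/(26.097143·5.428571) = 0.002422

0.0024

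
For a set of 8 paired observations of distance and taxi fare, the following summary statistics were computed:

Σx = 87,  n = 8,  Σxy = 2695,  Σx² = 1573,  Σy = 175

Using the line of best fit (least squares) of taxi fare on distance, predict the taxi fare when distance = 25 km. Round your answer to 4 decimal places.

39.7178

Sxx = Σx² − (Σx)²/n = 1573 − 946.125 = 626.875
Sxy = Σxy − (Σx)(Σy)/n = 2695 − 1903.125 = 791.875
b = Sxy/Sxx = 791.875/626.875 = 1.263210
a = ȳ − b·x̄ = 21.875 − 1.263210·10.875 = 8.137587
ŷ(25) = a + b·25 = 8.137587 + 1.263210·25 = 39.717846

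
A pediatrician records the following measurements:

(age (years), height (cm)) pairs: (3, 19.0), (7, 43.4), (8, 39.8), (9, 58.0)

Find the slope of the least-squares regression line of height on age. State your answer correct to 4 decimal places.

n = 4, Σx = 27, Σy = 160.2, Σxy = 1201.2, Σx² = 203
Sxx = Σx² − (Σx)²/n = 203 − 182.25 = 20.75
Sxy = Σxy − (Σx)(Σy)/n = 1201.2 − 1081.35 = 119.85
b = Sxy/Sxx = 119.85/20.75 = 5.775904

5.7759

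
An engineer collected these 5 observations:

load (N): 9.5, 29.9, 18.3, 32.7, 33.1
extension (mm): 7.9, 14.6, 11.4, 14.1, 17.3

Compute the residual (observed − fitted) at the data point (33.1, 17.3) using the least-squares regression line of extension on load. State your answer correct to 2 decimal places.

n = 5, Σx = 123.5, Σy = 65.3, Σxy = 1753.91, Σx² = 3484.05
Sxx = Σx² − (Σx)²/n = 3484.05 − 3050.45 = 433.6
Sxy = Σxy − (Σx)(Σy)/n = 1753.91 − 1612.91 = 141
b = Sxy/Sxx = 141/433.6 = 0.325185
a = ȳ − b·x̄ = 13.06 − 0.325185·24.7 = 5.027943
ŷ(33.1) = 5.027943 + 0.325185·33.1 = 15.791550
residual = y − ŷ = 17.3 − 15.791550 = 1.508450

1.51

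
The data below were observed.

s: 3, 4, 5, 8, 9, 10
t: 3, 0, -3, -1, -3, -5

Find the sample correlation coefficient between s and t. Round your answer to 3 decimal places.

n = 6, Σx = 39, Σy = -9, Σxy = -91, Σx² = 295, Σy² = 53
Sxx = Σx² − (Σx)²/n = 295 − 253.5 = 41.5
Sxy = Σxy − (Σx)(Σy)/n = -91 − (-58.5) = -32.5
Syy = Σy² − (Σy)²/n = 53 − 13.5 = 39.5
r = Sxy/√(Sxx·Syy) = -32.5/√(1639.25) = -32.5/40.487652 = -0.802714

-0.803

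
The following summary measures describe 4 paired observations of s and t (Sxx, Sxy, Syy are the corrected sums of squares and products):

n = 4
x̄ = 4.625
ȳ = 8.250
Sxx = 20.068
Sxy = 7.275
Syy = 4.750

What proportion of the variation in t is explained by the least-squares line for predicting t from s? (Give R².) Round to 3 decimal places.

0.555

R² = Sxy²/(Sxx·Syy) = (7.275)²/(20.068·4.75) = 0.555224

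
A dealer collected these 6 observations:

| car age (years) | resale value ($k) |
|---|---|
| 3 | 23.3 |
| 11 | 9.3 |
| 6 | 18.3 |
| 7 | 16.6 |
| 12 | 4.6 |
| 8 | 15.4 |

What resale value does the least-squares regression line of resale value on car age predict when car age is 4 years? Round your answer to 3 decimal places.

n = 6, Σx = 47, Σy = 87.5, Σxy = 576.6, Σx² = 423
Sxx = Σx² − (Σx)²/n = 423 − 368.166667 = 54.833333
Sxy = Σxy − (Σx)(Σy)/n = 576.6 − 685.416667 = -108.816667
b = Sxy/Sxx = -108.816667/54.833333 = -1.984498
a = ȳ − b·x̄ = 14.583333 − (-1.984498)·7.833333 = 30.128571
ŷ(4) = a + b·4 = 30.128571 + (-1.984498)·4 = 22.190578

22.191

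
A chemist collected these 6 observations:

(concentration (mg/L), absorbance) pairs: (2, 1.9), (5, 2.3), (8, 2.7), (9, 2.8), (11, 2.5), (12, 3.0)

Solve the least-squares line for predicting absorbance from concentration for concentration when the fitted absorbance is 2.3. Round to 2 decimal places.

5.30

n = 6, Σx = 47, Σy = 15.2, Σxy = 125.6, Σx² = 439
Sxx = Σx² − (Σx)²/n = 439 − 368.166667 = 70.833333
Sxy = Σxy − (Σx)(Σy)/n = 125.6 − 119.066667 = 6.533333
b = Sxy/Sxx = 6.533333/70.833333 = 0.092235
a = ȳ − b·x̄ = 2.533333 − 0.092235·7.833333 = 1.810824
Set a + b·x = 2.3: x = (2.3 − 1.810824) / 0.092235 = 5.303571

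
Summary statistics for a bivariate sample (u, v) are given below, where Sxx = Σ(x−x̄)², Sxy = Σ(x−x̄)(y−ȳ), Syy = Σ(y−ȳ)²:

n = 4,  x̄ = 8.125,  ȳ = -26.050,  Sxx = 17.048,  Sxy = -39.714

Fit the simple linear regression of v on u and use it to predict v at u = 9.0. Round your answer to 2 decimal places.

-28.09

b = Sxy/Sxx = -39.714/17.048 = -2.329540
a = ȳ − b·x̄ = -26.05 − (-2.329540)·8.125 = -7.122487
ŷ(9.0) = a + b·9.0 = -7.122487 + (-2.329540)·9 = -28.088348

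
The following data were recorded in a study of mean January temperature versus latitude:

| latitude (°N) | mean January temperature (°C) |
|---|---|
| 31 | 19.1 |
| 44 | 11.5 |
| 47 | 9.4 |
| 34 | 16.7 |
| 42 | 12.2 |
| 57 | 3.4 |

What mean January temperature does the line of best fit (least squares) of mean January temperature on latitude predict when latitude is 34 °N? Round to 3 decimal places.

17.079

n = 6, Σx = 255, Σy = 72.3, Σxy = 2813.9, Σx² = 11275
Sxx = Σx² − (Σx)²/n = 11275 − 10837.5 = 437.5
Sxy = Σxy − (Σx)(Σy)/n = 2813.9 − 3072.75 = -258.85
b = Sxy/Sxx = -258.85/437.5 = -0.591657
a = ȳ − b·x̄ = 12.05 − (-0.591657)·42.5 = 37.195429
ŷ(34) = a + b·34 = 37.195429 + (-0.591657)·34 = 17.079086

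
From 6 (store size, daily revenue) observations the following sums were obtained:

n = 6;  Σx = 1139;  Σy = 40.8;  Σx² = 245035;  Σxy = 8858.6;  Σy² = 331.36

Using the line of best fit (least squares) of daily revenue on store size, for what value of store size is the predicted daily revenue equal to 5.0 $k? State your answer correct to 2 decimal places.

Sxx = Σx² − (Σx)²/n = 245035 − 216220.166667 = 28814.833333
Sxy = Σxy − (Σx)(Σy)/n = 8858.6 − 7745.2 = 1113.4
b = Sxy/Sxx = 1113.4/28814.833333 = 0.038640
a = ȳ − b·x̄ = 6.8 − 0.038640·189.833333 = -0.535126
Set a + b·x = 5.0: x = (5.0 − (-0.535126)) / 0.038640 = 143.249267

143.25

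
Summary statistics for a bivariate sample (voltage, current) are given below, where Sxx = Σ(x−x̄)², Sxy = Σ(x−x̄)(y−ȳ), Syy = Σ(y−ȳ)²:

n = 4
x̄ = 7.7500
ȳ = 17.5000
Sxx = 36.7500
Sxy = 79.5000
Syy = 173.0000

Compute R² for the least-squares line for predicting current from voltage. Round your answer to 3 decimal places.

0.994

R² = Sxy²/(Sxx·Syy) = (79.5)²/(36.75·173) = 0.994102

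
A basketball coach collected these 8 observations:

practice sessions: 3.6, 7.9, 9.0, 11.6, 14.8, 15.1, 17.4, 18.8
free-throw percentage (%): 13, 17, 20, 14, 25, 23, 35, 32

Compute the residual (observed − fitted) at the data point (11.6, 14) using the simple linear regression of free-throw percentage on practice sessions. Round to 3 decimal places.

n = 8, Σx = 98.2, Σy = 179, Σxy = 2451.4, Σx² = 1394.18
Sxx = Σx² − (Σx)²/n = 1394.18 − 1205.405 = 188.775
Sxy = Σxy − (Σx)(Σy)/n = 2451.4 − 2197.225 = 254.175
b = Sxy/Sxx = 254.175/188.775 = 1.346444
a = ȳ − b·x̄ = 22.375 − 1.346444·12.275 = 5.847398
ŷ(11.6) = 5.847398 + 1.346444·11.6 = 21.466150
residual = y − ŷ = 14 − 21.466150 = -7.466150

-7.466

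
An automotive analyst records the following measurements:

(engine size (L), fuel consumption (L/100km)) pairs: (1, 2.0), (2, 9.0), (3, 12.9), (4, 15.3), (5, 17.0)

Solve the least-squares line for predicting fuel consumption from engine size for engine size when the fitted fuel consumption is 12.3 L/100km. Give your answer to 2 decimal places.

n = 5, Σx = 15, Σy = 56.2, Σxy = 204.9, Σx² = 55
Sxx = Σx² − (Σx)²/n = 55 − 45 = 10
Sxy = Σxy − (Σx)(Σy)/n = 204.9 − 168.6 = 36.3
b = Sxy/Sxx = 36.3/10 = 3.63
a = ȳ − b·x̄ = 11.24 − 3.63·3 = 0.35
Set a + b·x = 12.3: x = (12.3 − 0.35) / 3.63 = 3.292011

3.29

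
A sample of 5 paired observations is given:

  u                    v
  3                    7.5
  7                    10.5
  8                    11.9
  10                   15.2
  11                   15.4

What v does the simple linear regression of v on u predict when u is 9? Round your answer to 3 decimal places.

13.359

n = 5, Σx = 39, Σy = 60.5, Σxy = 512.6, Σx² = 343
Sxx = Σx² − (Σx)²/n = 343 − 304.2 = 38.8
Sxy = Σxy − (Σx)(Σy)/n = 512.6 − 471.9 = 40.7
b = Sxy/Sxx = 40.7/38.8 = 1.048969
a = ȳ − b·x̄ = 12.1 − 1.048969·7.8 = 3.918041
ŷ(9) = a + b·9 = 3.918041 + 1.048969·9 = 13.358763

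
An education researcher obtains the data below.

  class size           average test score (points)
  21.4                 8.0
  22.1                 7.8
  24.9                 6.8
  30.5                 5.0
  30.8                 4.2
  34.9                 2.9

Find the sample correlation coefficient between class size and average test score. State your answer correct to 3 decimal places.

n = 6, Σx = 164.6, Σy = 34.7, Σxy = 895.97, Σx² = 4663.28, Σy² = 222.13
Sxx = Σx² − (Σx)²/n = 4663.28 − 4515.526667 = 147.753333
Sxy = Σxy − (Σx)(Σy)/n = 895.97 − 951.936667 = -55.966667
Syy = Σy² − (Σy)²/n = 222.13 − 200.681667 = 21.448333
r = Sxy/√(Sxx·Syy) = -55.966667/√(3169.062744) = -55.966667/56.294429 = -0.994178

-0.994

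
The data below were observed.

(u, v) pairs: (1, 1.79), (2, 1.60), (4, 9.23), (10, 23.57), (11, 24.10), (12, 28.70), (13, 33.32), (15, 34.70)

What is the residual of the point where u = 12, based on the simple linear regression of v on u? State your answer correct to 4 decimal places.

n = 8, Σx = 68, Σy = 157.01, Σxy = 1840.77, Σx² = 780
Sxx = Σx² − (Σx)²/n = 780 − 578 = 202
Sxy = Σxy − (Σx)(Σy)/n = 1840.77 − 1334.585 = 506.185
b = Sxy/Sxx = 506.185/202 = 2.505866
a = ȳ − b·x̄ = 19.62625 − 2.505866·8.5 = -1.673614
ŷ(12) = -1.673614 + 2.505866·12 = 28.396782
residual = y − ŷ = 28.70 − 28.396782 = 0.303218

0.3032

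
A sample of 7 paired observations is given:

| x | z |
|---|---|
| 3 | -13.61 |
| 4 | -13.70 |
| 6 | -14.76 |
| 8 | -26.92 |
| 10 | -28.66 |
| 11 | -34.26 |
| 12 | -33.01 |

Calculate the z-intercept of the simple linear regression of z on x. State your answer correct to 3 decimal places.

n = 7, Σx = 54, Σy = -164.92, Σxy = -1459.13, Σx² = 490
Sxx = Σx² − (Σx)²/n = 490 − 416.571429 = 73.428571
Sxy = Σxy − (Σx)(Σy)/n = -1459.13 − (-1272.24) = -186.89
b = Sxy/Sxx = -186.89/73.428571 = -2.545195
a = ȳ − b·x̄ = -23.56 − (-2.545195)·7.714286 = -3.925642

-3.926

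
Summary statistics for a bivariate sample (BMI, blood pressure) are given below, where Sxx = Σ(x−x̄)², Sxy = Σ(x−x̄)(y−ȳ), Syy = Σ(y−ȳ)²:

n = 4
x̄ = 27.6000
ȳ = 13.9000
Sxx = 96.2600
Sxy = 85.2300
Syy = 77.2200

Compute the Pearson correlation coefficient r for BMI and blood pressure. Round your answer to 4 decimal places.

0.9886

r = Sxy/√(Sxx·Syy) = 85.23/√(7433.1972) = 85.23/86.215992 = 0.988564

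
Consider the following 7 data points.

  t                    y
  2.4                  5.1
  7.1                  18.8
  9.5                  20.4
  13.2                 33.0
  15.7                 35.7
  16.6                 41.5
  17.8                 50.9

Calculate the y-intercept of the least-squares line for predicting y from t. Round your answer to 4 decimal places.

n = 7, Σx = 82.3, Σy = 205.4, Σxy = 2930.53, Σx² = 1159.55
Sxx = Σx² − (Σx)²/n = 1159.55 − 967.612857 = 191.937143
Sxy = Σxy − (Σx)(Σy)/n = 2930.53 − 2414.917143 = 515.612857
b = Sxy/Sxx = 515.612857/191.937143 = 2.686363
a = ȳ − b·x̄ = 29.342857 − 2.686363·11.757143 = -2.241098

-2.2411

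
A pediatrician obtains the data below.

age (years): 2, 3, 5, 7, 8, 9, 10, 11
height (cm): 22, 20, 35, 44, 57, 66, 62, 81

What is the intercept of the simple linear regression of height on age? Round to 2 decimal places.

n = 8, Σx = 55, Σy = 387, Σxy = 3148, Σx² = 453
Sxx = Σx² − (Σx)²/n = 453 − 378.125 = 74.875
Sxy = Σxy − (Σx)(Σy)/n = 3148 − 2660.625 = 487.375
b = Sxy/Sxx = 487.375/74.875 = 6.509182
a = ȳ − b·x̄ = 48.375 − 6.509182·6.875 = 3.624374

3.62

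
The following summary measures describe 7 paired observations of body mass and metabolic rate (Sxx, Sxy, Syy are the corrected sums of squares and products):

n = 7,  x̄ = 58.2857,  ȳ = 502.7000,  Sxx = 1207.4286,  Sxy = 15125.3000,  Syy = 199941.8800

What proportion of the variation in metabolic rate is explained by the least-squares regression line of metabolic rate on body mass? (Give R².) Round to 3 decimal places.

R² = Sxy²/(Sxx·Syy) = (15125.3)²/(1207.4286·199941.88) = 0.947639

0.948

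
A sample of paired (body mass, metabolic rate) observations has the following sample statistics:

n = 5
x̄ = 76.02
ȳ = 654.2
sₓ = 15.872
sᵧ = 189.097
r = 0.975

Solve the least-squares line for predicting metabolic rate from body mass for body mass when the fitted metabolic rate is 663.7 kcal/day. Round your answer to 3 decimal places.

b = r · sᵧ/sₓ = 0.975 · 189.097/15.872 = 11.616027
a = ȳ − b·x̄ = 654.2 − 11.616027·76.02 = -228.850346
Set a + b·x = 663.7: x = (663.7 − (-228.850346)) / 11.616027 = 76.837836

76.838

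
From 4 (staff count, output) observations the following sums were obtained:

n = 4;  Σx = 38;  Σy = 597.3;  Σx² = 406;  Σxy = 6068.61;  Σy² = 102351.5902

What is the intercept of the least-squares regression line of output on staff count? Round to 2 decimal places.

Sxx = Σx² − (Σx)²/n = 406 − 361 = 45
Sxy = Σxy − (Σx)(Σy)/n = 6068.61 − 5674.35 = 394.26
b = Sxy/Sxx = 394.26/45 = 8.761333
a = ȳ − b·x̄ = 149.325 − 8.761333·9.5 = 66.092333

66.09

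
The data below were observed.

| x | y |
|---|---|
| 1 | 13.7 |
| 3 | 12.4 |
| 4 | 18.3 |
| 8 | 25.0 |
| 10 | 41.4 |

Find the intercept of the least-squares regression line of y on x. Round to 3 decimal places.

n = 5, Σx = 26, Σy = 110.8, Σxy = 738.1, Σx² = 190
Sxx = Σx² − (Σx)²/n = 190 − 135.2 = 54.8
Sxy = Σxy − (Σx)(Σy)/n = 738.1 − 576.16 = 161.94
b = Sxy/Sxx = 161.94/54.8 = 2.955109
a = ȳ − b·x̄ = 22.16 − 2.955109·5.2 = 6.793431

6.793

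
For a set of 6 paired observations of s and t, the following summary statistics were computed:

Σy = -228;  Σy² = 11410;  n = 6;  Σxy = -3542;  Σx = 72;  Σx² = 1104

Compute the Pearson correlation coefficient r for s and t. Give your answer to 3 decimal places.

-0.993

Sxx = Σx² − (Σx)²/n = 1104 − 864 = 240
Sxy = Σxy − (Σx)(Σy)/n = -3542 − (-2736) = -806
Syy = Σy² − (Σy)²/n = 11410 − 8664 = 2746
r = Sxy/√(Sxx·Syy) = -806/√(659040) = -806/811.812786 = -0.992840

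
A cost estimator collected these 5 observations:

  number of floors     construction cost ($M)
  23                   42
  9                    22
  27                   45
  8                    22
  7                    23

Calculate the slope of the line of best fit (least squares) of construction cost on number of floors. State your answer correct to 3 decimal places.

1.224

n = 5, Σx = 74, Σy = 154, Σxy = 2716, Σx² = 1452
Sxx = Σx² − (Σx)²/n = 1452 − 1095.2 = 356.8
Sxy = Σxy − (Σx)(Σy)/n = 2716 − 2279.2 = 436.8
b = Sxy/Sxx = 436.8/356.8 = 1.224215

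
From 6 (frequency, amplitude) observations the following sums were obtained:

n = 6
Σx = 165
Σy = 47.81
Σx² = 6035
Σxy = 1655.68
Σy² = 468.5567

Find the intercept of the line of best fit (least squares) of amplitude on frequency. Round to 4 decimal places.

Sxx = Σx² − (Σx)²/n = 6035 − 4537.5 = 1497.5
Sxy = Σxy − (Σx)(Σy)/n = 1655.68 − 1314.775 = 340.905
b = Sxy/Sxx = 340.905/1497.5 = 0.227649
a = ȳ − b·x̄ = 7.968333 − 0.227649·27.5 = 1.707974

1.7080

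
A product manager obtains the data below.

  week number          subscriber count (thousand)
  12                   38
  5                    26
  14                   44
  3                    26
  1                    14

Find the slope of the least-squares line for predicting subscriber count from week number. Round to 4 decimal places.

1.9846

n = 5, Σx = 35, Σy = 148, Σxy = 1294, Σx² = 375
Sxx = Σx² − (Σx)²/n = 375 − 245 = 130
Sxy = Σxy − (Σx)(Σy)/n = 1294 − 1036 = 258
b = Sxy/Sxx = 258/130 = 1.984615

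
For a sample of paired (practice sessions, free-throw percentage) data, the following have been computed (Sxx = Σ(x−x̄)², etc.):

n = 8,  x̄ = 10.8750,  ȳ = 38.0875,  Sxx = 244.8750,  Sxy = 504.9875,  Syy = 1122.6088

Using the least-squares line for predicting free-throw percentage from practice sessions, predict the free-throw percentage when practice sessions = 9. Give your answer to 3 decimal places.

b = Sxy/Sxx = 504.9875/244.875 = 2.062226
a = ȳ − b·x̄ = 38.0875 − 2.062226·10.875 = 15.660796
ŷ(9) = a + b·9 = 15.660796 + 2.062226·9 = 34.220827

34.221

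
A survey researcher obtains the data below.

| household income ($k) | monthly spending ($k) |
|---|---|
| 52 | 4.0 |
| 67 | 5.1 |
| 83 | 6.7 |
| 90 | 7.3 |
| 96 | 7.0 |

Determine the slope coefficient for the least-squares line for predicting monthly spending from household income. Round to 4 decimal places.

n = 5, Σx = 388, Σy = 30.1, Σxy = 2434.8, Σx² = 31398
Sxx = Σx² − (Σx)²/n = 31398 − 30108.8 = 1289.2
Sxy = Σxy − (Σx)(Σy)/n = 2434.8 − 2335.76 = 99.04
b = Sxy/Sxx = 99.04/1289.2 = 0.076823

0.0768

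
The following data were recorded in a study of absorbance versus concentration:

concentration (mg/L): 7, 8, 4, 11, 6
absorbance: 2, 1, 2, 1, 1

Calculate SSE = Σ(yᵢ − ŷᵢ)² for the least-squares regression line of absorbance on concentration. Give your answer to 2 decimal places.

n = 5, Σx = 36, Σy = 7, Σxy = 47, Σx² = 286, Σy² = 11
Sxx = Σx² − (Σx)²/n = 286 − 259.2 = 26.8
Sxy = Σxy − (Σx)(Σy)/n = 47 − 50.4 = -3.4
Syy = Σy² − (Σy)²/n = 11 − 9.8 = 1.2
b = Sxy/Sxx = -3.4/26.8 = -0.126866
SSE = Syy − b·Sxy = 1.2 − (-0.126866)·(-3.4) = 0.768657

0.77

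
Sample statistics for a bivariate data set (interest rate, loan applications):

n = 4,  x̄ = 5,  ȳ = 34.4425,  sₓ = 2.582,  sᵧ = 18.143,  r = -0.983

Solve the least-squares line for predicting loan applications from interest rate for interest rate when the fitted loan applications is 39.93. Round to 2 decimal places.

b = r · sᵧ/sₓ = -0.983 · 18.143/2.582 = -6.907269
a = ȳ − b·x̄ = 34.4425 − (-6.907269)·5 = 68.978846
Set a + b·x = 39.93: x = (39.93 − 68.978846) / (-6.907269) = 4.205547

4.21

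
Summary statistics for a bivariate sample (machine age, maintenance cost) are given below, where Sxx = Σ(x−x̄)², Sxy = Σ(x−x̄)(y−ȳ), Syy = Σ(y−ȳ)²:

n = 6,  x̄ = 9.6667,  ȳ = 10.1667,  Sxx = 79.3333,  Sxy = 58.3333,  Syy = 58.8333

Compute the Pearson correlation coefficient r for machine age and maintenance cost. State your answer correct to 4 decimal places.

r = Sxy/√(Sxx·Syy) = 58.3333/√(4667.439839) = 58.3333/68.318664 = 0.853841

0.8538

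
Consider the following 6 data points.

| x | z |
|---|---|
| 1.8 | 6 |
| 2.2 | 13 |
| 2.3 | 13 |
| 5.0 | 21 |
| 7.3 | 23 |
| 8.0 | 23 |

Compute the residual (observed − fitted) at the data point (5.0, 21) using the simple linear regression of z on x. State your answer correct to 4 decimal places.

n = 6, Σx = 26.6, Σy = 99, Σxy = 526.2, Σx² = 155.66
Sxx = Σx² − (Σx)²/n = 155.66 − 117.926667 = 37.733333
Sxy = Σxy − (Σx)(Σy)/n = 526.2 − 438.9 = 87.3
b = Sxy/Sxx = 87.3/37.733333 = 2.313604
a = ȳ − b·x̄ = 16.5 − 2.313604·4.433333 = 6.243021
ŷ(5.0) = 6.243021 + 2.313604·5 = 17.811042
residual = y − ŷ = 21 − 17.811042 = 3.188958

3.1890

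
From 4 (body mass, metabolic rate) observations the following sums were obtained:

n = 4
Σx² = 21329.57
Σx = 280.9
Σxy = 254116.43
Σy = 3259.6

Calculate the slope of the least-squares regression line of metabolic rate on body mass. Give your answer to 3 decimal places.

Sxx = Σx² − (Σx)²/n = 21329.57 − 19726.2025 = 1603.3675
Sxy = Σxy − (Σx)(Σy)/n = 254116.43 − 228905.41 = 25211.02
b = Sxy/Sxx = 25211.02/1603.3675 = 15.723794

15.724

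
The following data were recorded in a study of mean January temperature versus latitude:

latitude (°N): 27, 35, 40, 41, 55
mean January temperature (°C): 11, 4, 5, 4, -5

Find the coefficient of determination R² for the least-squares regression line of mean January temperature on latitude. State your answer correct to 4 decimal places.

n = 5, Σx = 198, Σy = 19, Σxy = 526, Σx² = 8260, Σy² = 203
Sxx = Σx² − (Σx)²/n = 8260 − 7840.8 = 419.2
Sxy = Σxy − (Σx)(Σy)/n = 526 − 752.4 = -226.4
Syy = Σy² − (Σy)²/n = 203 − 72.2 = 130.8
R² = Sxy²/(Sxx·Syy) = (-226.4)²/(419.2·130.8) = 0.934811

0.9348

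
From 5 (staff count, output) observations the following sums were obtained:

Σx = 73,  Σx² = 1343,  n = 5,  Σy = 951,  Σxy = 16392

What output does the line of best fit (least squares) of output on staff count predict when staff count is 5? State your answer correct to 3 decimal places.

Sxx = Σx² − (Σx)²/n = 1343 − 1065.8 = 277.2
Sxy = Σxy − (Σx)(Σy)/n = 16392 − 13884.6 = 2507.4
b = Sxy/Sxx = 2507.4/277.2 = 9.045455
a = ȳ − b·x̄ = 190.2 − 9.045455·14.6 = 58.136364
ŷ(5) = a + b·5 = 58.136364 + 9.045455·5 = 103.363636

103.364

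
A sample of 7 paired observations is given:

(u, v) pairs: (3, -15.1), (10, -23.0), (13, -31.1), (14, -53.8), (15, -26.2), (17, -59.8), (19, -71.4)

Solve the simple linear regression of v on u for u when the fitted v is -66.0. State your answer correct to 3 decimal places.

20.776

n = 7, Σx = 91, Σy = -280.4, Σxy = -4199, Σx² = 1349
Sxx = Σx² − (Σx)²/n = 1349 − 1183 = 166
Sxy = Σxy − (Σx)(Σy)/n = -4199 − (-3645.2) = -553.8
b = Sxy/Sxx = -553.8/166 = -3.336145
a = ȳ − b·x̄ = -40.057143 − (-3.336145)·13 = 3.312737
Set a + b·x = -66.0: x = (-66.0 − 3.312737) / (-3.336145) = 20.776299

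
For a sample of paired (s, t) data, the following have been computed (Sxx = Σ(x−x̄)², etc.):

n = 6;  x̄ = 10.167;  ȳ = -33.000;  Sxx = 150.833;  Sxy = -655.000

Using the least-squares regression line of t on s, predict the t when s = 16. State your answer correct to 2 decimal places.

-58.33

b = Sxy/Sxx = -655/150.833 = -4.342551
a = ȳ − b·x̄ = -33 − (-4.342551)·10.167 = 11.150716
ŷ(16) = a + b·16 = 11.150716 + (-4.342551)·16 = -58.330100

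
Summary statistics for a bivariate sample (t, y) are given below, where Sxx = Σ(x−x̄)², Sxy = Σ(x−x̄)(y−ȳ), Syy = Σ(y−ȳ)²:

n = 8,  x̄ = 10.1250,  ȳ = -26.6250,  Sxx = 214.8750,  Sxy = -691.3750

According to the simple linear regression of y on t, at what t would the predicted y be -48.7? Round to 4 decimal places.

16.9858

b = Sxy/Sxx = -691.375/214.875 = -3.217568
a = ȳ − b·x̄ = -26.625 − (-3.217568)·10.125 = 5.952880
Set a + b·x = -48.7: x = (-48.7 − 5.952880) / (-3.217568) = 16.985771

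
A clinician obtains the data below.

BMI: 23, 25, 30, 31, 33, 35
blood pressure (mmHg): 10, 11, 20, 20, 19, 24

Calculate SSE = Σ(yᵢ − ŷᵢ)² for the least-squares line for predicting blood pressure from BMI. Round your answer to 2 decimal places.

12.30

n = 6, Σx = 177, Σy = 104, Σxy = 3192, Σx² = 5329, Σy² = 1958
Sxx = Σx² − (Σx)²/n = 5329 − 5221.5 = 107.5
Sxy = Σxy − (Σx)(Σy)/n = 3192 − 3068 = 124
Syy = Σy² − (Σy)²/n = 1958 − 1802.666667 = 155.333333
b = Sxy/Sxx = 124/107.5 = 1.153488
SSE = Syy − b·Sxy = 155.333333 − 1.153488·124 = 12.300775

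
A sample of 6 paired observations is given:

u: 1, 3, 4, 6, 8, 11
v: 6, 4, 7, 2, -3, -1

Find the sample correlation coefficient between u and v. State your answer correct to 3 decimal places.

-0.835

n = 6, Σx = 33, Σy = 15, Σxy = 23, Σx² = 247, Σy² = 115
Sxx = Σx² − (Σx)²/n = 247 − 181.5 = 65.5
Sxy = Σxy − (Σx)(Σy)/n = 23 − 82.5 = -59.5
Syy = Σy² − (Σy)²/n = 115 − 37.5 = 77.5
r = Sxy/√(Sxx·Syy) = -59.5/√(5076.25) = -59.5/71.247807 = -0.835113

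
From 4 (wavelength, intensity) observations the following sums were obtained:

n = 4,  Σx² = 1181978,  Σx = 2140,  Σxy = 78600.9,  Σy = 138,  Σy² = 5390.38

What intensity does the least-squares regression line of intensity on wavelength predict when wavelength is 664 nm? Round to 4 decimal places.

Sxx = Σx² − (Σx)²/n = 1181978 − 1144900 = 37078
Sxy = Σxy − (Σx)(Σy)/n = 78600.9 − 73830 = 4770.9
b = Sxy/Sxx = 4770.9/37078 = 0.128672
a = ȳ − b·x̄ = 34.5 − 0.128672·535 = -34.339514
ŷ(664) = a + b·664 = -34.339514 + 0.128672·664 = 51.098687

51.0987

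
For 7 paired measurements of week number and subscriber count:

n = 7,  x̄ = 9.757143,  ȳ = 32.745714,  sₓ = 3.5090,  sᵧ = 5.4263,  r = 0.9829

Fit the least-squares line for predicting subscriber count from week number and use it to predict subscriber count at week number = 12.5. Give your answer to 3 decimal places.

36.915

b = r · sᵧ/sₓ = 0.9829 · 5.4263/3.509 = 1.519952
a = ȳ − b·x̄ = 32.745714 − 1.519952·9.757143 = 17.915329
ŷ(12.5) = a + b·12.5 = 17.915329 + 1.519952·12.5 = 36.914724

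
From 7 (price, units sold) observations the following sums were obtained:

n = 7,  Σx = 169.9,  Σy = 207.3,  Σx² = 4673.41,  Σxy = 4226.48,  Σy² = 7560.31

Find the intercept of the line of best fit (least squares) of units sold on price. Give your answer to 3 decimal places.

65.158

Sxx = Σx² − (Σx)²/n = 4673.41 − 4123.715714 = 549.694286
Sxy = Σxy − (Σx)(Σy)/n = 4226.48 − 5031.467143 = -804.987143
b = Sxy/Sxx = -804.987143/549.694286 = -1.464427
a = ȳ − b·x̄ = 29.614286 − (-1.464427)·24.271429 = 65.158021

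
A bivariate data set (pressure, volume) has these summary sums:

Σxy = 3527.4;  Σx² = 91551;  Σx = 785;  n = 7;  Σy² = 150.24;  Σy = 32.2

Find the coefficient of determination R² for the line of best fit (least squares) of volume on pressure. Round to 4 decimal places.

Sxx = Σx² − (Σx)²/n = 91551 − 88032.142857 = 3518.857143
Sxy = Σxy − (Σx)(Σy)/n = 3527.4 − 3611 = -83.6
Syy = Σy² − (Σy)²/n = 150.24 − 148.12 = 2.12
R² = Sxy²/(Sxx·Syy) = (-83.6)²/(3518.857143·2.12) = 0.936861

0.9369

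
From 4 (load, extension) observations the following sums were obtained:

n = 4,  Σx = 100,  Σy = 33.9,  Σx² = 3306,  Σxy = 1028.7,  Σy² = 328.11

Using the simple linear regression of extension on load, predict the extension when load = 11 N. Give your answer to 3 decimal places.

Sxx = Σx² − (Σx)²/n = 3306 − 2500 = 806
Sxy = Σxy − (Σx)(Σy)/n = 1028.7 − 847.5 = 181.2
b = Sxy/Sxx = 181.2/806 = 0.224814
a = ȳ − b·x̄ = 8.475 − 0.224814·25 = 2.854653
ŷ(11) = a + b·11 = 2.854653 + 0.224814·11 = 5.327605

5.328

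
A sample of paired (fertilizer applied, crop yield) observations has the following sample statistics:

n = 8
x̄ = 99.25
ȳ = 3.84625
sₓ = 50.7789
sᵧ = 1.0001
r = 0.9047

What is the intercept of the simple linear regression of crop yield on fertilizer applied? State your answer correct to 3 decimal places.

2.078

b = r · sᵧ/sₓ = 0.9047 · 1.0001/50.7789 = 0.017818
a = ȳ − b·x̄ = 3.84625 − 0.017818·99.25 = 2.077790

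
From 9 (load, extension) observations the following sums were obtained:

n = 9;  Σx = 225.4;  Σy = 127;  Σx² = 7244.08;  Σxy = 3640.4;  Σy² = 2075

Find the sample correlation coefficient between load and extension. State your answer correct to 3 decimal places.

0.684

Sxx = Σx² − (Σx)²/n = 7244.08 − 5645.017778 = 1599.062222
Sxy = Σxy − (Σx)(Σy)/n = 3640.4 − 3180.644444 = 459.755556
Syy = Σy² − (Σy)²/n = 2075 − 1792.111111 = 282.888889
r = Sxy/√(Sxx·Syy) = 459.755556/√(452356.935309) = 459.755556/672.574855 = 0.683575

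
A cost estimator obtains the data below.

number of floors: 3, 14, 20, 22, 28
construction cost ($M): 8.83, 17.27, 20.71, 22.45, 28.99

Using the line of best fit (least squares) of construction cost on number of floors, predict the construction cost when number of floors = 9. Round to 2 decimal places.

13.14

n = 5, Σx = 87, Σy = 98.25, Σxy = 1988.09, Σx² = 1873
Sxx = Σx² − (Σx)²/n = 1873 − 1513.8 = 359.2
Sxy = Σxy − (Σx)(Σy)/n = 1988.09 − 1709.55 = 278.54
b = Sxy/Sxx = 278.54/359.2 = 0.775445
a = ȳ − b·x̄ = 19.65 − 0.775445·17.4 = 6.157249
ŷ(9) = a + b·9 = 6.157249 + 0.775445·9 = 13.136258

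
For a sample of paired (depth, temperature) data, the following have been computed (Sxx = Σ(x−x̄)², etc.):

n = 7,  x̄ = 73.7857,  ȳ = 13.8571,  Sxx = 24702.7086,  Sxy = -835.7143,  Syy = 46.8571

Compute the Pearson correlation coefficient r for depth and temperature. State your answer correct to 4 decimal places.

-0.7768

r = Sxy/√(Sxx·Syy) = -835.7143/√(1157497.287141) = -835.7143/1075.870479 = -0.776780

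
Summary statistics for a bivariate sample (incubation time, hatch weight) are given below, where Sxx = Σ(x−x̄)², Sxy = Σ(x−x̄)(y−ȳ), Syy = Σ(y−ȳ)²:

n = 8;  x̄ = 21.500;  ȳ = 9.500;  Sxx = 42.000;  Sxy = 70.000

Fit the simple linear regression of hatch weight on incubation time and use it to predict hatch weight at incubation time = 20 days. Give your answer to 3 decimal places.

7.000

b = Sxy/Sxx = 70/42 = 1.666667
a = ȳ − b·x̄ = 9.5 − 1.666667·21.5 = -26.333333
ŷ(20) = a + b·20 = -26.333333 + 1.666667·20 = 7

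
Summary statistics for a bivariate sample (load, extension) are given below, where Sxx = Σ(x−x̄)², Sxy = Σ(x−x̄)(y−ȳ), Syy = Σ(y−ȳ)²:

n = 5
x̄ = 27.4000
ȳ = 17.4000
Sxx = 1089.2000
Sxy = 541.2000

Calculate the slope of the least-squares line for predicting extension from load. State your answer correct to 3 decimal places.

0.497

b = Sxy/Sxx = 541.2/1089.2 = 0.496878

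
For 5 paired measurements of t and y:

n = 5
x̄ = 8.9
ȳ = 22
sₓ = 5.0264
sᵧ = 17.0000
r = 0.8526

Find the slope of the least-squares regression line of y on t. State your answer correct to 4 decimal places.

b = r · sᵧ/sₓ = 0.8526 · 17/5.0264 = 2.883615

2.8836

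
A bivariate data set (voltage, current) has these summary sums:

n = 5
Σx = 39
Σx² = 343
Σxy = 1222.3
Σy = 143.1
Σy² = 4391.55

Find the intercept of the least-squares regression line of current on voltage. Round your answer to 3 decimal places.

Sxx = Σx² − (Σx)²/n = 343 − 304.2 = 38.8
Sxy = Σxy − (Σx)(Σy)/n = 1222.3 − 1116.18 = 106.12
b = Sxy/Sxx = 106.12/38.8 = 2.735052
a = ȳ − b·x̄ = 28.62 − 2.735052·7.8 = 7.286598

7.287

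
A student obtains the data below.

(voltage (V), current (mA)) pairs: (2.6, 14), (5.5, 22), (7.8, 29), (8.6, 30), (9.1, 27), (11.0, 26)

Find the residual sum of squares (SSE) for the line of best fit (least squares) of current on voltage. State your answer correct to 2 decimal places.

n = 6, Σx = 44.6, Σy = 148, Σxy = 1173.3, Σx² = 375.62, Σy² = 3826
Sxx = Σx² − (Σx)²/n = 375.62 − 331.526667 = 44.093333
Sxy = Σxy − (Σx)(Σy)/n = 1173.3 − 1100.133333 = 73.166667
Syy = Σy² − (Σy)²/n = 3826 − 3650.666667 = 175.333333
b = Sxy/Sxx = 73.166667/44.093333 = 1.659359
SSE = Syy − b·Sxy = 175.333333 − 1.659359·73.166667 = 53.923571

53.92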